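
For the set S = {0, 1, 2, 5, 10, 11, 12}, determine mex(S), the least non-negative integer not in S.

3

The values 0, 1, 2 are all present; 3 is the first non-negative integer missing from the set.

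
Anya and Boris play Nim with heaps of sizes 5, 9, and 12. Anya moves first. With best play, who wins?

Boris wins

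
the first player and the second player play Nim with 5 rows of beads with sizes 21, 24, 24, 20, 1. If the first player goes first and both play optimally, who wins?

the second player wins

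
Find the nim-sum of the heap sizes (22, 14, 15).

23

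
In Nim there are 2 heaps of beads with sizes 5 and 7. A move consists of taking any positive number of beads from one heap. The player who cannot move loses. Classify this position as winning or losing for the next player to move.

Winning position

Bitwise XOR of the heap sizes:
  101  (5)
  111  (7)
  ---
  010  (2)
The nim-sum is 2 ≠ 0, so this is an N-position: the player to move can win.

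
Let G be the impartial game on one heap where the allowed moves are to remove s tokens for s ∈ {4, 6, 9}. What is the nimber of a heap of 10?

2

Compute g(0), g(1), … for moves {4, 6, 9}:
g(0) = mex{} = 0
g(1) = mex{} = 0
g(2) = mex{} = 0
g(3) = mex{} = 0
g(4) = mex{0} = 1
g(5) = mex{0} = 1
g(6) = mex{0} = 1
g(7) = mex{0} = 1
g(8) = mex{0,1} = 2
g(9) = mex{0,1} = 2
g(10) = mex{0,1} = 2
So g(10) = 2.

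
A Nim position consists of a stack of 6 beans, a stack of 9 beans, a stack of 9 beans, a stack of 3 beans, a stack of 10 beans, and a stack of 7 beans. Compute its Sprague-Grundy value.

8

In binary:
  0110  (6)
  1001  (9)
  1001  (9)
  0011  (3)
  1010  (10)
  0111  (7)
  ----
  1000  (8)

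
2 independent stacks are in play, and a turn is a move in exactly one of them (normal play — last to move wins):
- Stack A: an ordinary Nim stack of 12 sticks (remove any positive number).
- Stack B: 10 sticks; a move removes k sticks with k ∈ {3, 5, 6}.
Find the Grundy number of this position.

12

Stack A is a plain Nim stack of size 12, so its Grundy value is 12.
Grundy values for stack B (subtraction set {3, 5, 6}):
k:     0  1  2  3  4  5  6  7  8  9 10
g(k):  0  0  0  1  1  1  2  2  2  0  0
So g(10) = 0.
By the Sprague-Grundy theorem, the Grundy value of a sum of independent games is the XOR of the component values.
Combined value = 12 XOR 0 = 12.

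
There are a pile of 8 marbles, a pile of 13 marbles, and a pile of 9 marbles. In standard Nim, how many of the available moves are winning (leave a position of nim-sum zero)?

Compute the nim-sum pairwise:
8 XOR 13 = 5
5 XOR 9 = 12
The overall nim-sum is X = 12. A pile of size p has a winning move iff p XOR X < p (reduce it to p XOR X).
  8: 8 XOR 12 = 4 < 8 — winning move (to 4).
  13: 13 XOR 12 = 1 < 13 — winning move (to 1).
  9: 9 XOR 12 = 5 < 9 — winning move (to 5).
That gives 3 winning moves.

3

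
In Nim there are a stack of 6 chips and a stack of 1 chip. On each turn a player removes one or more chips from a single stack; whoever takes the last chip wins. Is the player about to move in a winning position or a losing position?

Nim-sum: 6 ⊕ 1 = 7.
The nim-sum is 7 ≠ 0, so this is an N-position: the player to move can win.

Winning position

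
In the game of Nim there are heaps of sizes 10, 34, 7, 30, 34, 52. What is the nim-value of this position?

Bitwise XOR of the heap sizes:
  001010  (10)
  100010  (34)
  000111  (7)
  011110  (30)
  100010  (34)
  110100  (52)
  ------
  100111  (39)

39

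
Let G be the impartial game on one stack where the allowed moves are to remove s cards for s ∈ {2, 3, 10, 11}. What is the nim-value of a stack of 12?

3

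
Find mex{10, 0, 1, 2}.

The values 0, 1, 2 are all present; 3 is the first non-negative integer missing from the set.

3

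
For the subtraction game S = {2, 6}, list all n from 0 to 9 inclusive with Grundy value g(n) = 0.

0, 1, 4, 5, 8, 9

Compute g(0), g(1), … for moves {2, 6}:
k:     0  1  2  3  4  5  6  7  8  9
g(k):  0  0  1  1  0  0  1  1  0  0
The P-positions (g = 0) in 0..9 are 0, 1, 4, 5, 8, 9.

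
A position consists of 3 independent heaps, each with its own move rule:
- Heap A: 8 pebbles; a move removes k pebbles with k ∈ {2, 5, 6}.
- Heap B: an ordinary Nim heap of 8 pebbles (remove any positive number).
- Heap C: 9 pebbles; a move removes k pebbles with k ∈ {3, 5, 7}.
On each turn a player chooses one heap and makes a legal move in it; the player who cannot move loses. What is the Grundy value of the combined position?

11

For heap A, compute g(0), g(1), … with moves {2, 5, 6}:
g(0) = mex{} = 0
g(1) = mex{} = 0
g(2) = mex{0} = 1
g(3) = mex{0} = 1
g(4) = mex{1} = 0
g(5) = mex{0,1} = 2
g(6) = mex{0} = 1
g(7) = mex{0,1,2} = 3
g(8) = mex{1} = 0
So g(8) = 0.
Heap B is a plain Nim heap of size 8, so its Grundy value is 8.
Grundy values for heap C (subtraction set {3, 5, 7}):
k:     0  1  2  3  4  5  6  7  8  9
g(k):  0  0  0  1  1  1  2  2  2  3
So g(9) = 3.
By the Sprague-Grundy theorem, the Grundy value of a sum of independent games is the XOR of the component values.
Combined value = 0 XOR 8 XOR 3 = 11.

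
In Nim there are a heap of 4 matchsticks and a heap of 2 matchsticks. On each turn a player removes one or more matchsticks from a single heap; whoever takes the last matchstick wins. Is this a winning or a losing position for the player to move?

Winning position

Nim-sum: 4 ⊕ 2 = 6.
The nim-sum is 6 ≠ 0, so this is an N-position: the player to move can win.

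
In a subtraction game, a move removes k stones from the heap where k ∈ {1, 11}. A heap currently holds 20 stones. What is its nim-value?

0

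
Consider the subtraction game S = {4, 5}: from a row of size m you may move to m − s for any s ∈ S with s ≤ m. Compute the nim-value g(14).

1

Grundy values for subtraction set {4, 5}:
k:     0  1  2  3  4  5  6  7  8  9 10 11 12 13 14
g(k):  0  0  0  0  1  1  1  1  2  0  0  0  0  1  1
So g(14) = 1.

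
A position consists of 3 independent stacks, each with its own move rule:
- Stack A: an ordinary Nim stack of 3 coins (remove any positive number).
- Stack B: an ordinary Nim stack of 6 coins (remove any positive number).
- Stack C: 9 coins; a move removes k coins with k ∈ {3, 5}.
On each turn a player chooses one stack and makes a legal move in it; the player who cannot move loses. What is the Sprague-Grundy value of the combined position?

5

Stack A is a plain Nim stack of size 3, so its Grundy value is 3.
Stack B is a plain Nim stack of size 6, so its Grundy value is 6.
Grundy values for stack C (subtraction set {3, 5}):
k:     0  1  2  3  4  5  6  7  8  9
g(k):  0  0  0  1  1  1  2  2  0  0
So g(9) = 0.
The value of a disjunctive sum is the nim-sum of the parts.
Combined value = 3 ⊕ 6 ⊕ 0 = 5.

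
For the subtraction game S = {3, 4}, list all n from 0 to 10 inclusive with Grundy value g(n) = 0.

0, 1, 2, 7, 8, 9

Build the Grundy sequence with g(k) = mex{g(k−s) : s ∈ {3, 4}, s ≤ k}:
k:     0  1  2  3  4  5  6  7  8  9 10
g(k):  0  0  0  1  1  1  2  0  0  0  1
The P-positions (g = 0) in 0..10 are 0, 1, 2, 7, 8, 9.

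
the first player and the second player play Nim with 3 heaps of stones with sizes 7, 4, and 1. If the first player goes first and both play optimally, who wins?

Nim-sum: 7 ⊕ 4 ⊕ 1 = 2.
The nim-sum is 2 ≠ 0, so this is an N-position: the player to move can win; the first player has a winning move.

the first player wins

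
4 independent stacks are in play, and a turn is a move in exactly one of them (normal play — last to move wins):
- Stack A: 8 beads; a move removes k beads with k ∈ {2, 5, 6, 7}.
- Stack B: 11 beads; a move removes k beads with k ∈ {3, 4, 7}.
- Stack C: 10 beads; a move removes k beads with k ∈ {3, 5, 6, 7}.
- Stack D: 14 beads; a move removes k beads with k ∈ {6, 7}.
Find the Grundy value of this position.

2

Grundy values for stack A (subtraction set {2, 5, 6, 7}):
g(0) = mex{} = 0
g(1) = mex{} = 0
g(2) = mex{0} = 1
g(3) = mex{0} = 1
g(4) = mex{1} = 0
g(5) = mex{0,1} = 2
g(6) = mex{0} = 1
g(7) = mex{0,1,2} = 3
g(8) = mex{0,1} = 2
So g(8) = 2.
For stack B, compute g(0), g(1), … with moves {3, 4, 7}:
g(0) = mex{} = 0
g(1) = mex{} = 0
g(2) = mex{} = 0
g(3) = mex{0} = 1
g(4) = mex{0} = 1
g(5) = mex{0} = 1
g(6) = mex{0,1} = 2
g(7) = mex{0,1} = 2
g(8) = mex{0,1} = 2
g(9) = mex{0,1,2} = 3
g(10) = mex{1,2} = 0
g(11) = mex{1,2} = 0
So g(11) = 0.
For stack C, compute g(0), g(1), … with moves {3, 5, 6, 7}:
g(0) = mex{} = 0
g(1) = mex{} = 0
g(2) = mex{} = 0
g(3) = mex{0} = 1
g(4) = mex{0} = 1
g(5) = mex{0} = 1
g(6) = mex{0,1} = 2
g(7) = mex{0,1} = 2
g(8) = mex{0,1} = 2
g(9) = mex{0,1,2} = 3
g(10) = mex{1,2} = 0
So g(10) = 0.
For stack D, compute g(0), g(1), … with moves {6, 7}:
k:     0  1  2  3  4  5  6  7  8  9 10 11 12 13 14
g(k):  0  0  0  0  0  0  1  1  1  1  1  1  2  0  0
So g(14) = 0.
By the Sprague-Grundy theorem, the Grundy value of a sum of independent games is the XOR of the component values.
Combined value = 2 XOR 0 XOR 0 XOR 0 = 2.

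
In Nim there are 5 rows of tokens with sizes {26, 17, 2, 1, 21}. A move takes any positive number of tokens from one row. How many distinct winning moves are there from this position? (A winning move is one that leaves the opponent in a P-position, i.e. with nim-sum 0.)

3

Bitwise XOR of the heap sizes:
  11010  (26)
  10001  (17)
  00010  (2)
  00001  (1)
  10101  (21)
  -----
  11101  (29)
The overall nim-sum is X = 29. A row of size p has a winning move iff p XOR X < p (reduce it to p XOR X).
  26: 26 XOR 29 = 7 < 26 — winning move (to 7).
  17: 17 XOR 29 = 12 < 17 — winning move (to 12).
  2: 2 XOR 29 = 31 ≥ 2 — no move.
  1: 1 XOR 29 = 28 ≥ 1 — no move.
  21: 21 XOR 29 = 8 < 21 — winning move (to 8).
That gives 3 winning moves.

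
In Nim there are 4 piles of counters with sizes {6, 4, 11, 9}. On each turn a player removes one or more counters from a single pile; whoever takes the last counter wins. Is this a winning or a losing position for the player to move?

In binary:
  0110  (6)
  0100  (4)
  1011  (11)
  1001  (9)
  ----
  0000  (0)
The nim-sum is 0, so this is a P-position: the player to move is in a losing position under optimal play.

Losing position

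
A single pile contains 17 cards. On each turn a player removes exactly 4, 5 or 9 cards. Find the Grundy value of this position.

1

Build the Grundy sequence with g(k) = mex{g(k−s) : s ∈ {4, 5, 9}, s ≤ k}:
k:     0  1  2  3  4  5  6  7  8  9 10 11 12 13 14 15 16 17
g(k):  0  0  0  0  1  1  1  1  2  2  2  2  3  0  0  0  0  1
So g(17) = 1.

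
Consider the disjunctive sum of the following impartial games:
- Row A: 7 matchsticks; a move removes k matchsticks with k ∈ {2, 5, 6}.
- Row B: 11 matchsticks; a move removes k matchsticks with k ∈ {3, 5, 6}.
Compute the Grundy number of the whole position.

3

Grundy values for row A (subtraction set {2, 5, 6}):
k:     0  1  2  3  4  5  6  7
g(k):  0  0  1  1  0  2  1  3
So g(7) = 3.
Build the Grundy sequence for row B with g(k) = mex{g(k−s) : s ∈ {3, 5, 6}, s ≤ k}:
k:     0  1  2  3  4  5  6  7  8  9 10 11
g(k):  0  0  0  1  1  1  2  2  2  0  0  0
So g(11) = 0.
The value of a disjunctive sum is the nim-sum of the parts.
Combined value = 3 ⊕ 0 = 3.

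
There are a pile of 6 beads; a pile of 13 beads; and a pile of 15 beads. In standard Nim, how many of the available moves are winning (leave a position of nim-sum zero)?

Compute the nim-sum pairwise:
6 ⊕ 13 = 11
11 ⊕ 15 = 4
The overall nim-sum is X = 4. A pile of size p has a winning move iff p XOR X < p (reduce it to p XOR X).
  6: 6 XOR 4 = 2 < 6 — winning move (to 2).
  13: 13 XOR 4 = 9 < 13 — winning move (to 9).
  15: 15 XOR 4 = 11 < 15 — winning move (to 11).
That gives 3 winning moves.

3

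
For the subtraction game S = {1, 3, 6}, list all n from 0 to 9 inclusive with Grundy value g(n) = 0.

Build the Grundy sequence with g(k) = mex{g(k−s) : s ∈ {1, 3, 6}, s ≤ k}:
g(0) = mex{} = 0
g(1) = mex{0} = 1
g(2) = mex{1} = 0
g(3) = mex{0} = 1
g(4) = mex{1} = 0
g(5) = mex{0} = 1
g(6) = mex{0,1} = 2
g(7) = mex{0,1,2} = 3
g(8) = mex{0,1,3} = 2
g(9) = mex{1,2} = 0
The P-positions (g = 0) in 0..9 are 0, 2, 4, 9.

0, 2, 4, 9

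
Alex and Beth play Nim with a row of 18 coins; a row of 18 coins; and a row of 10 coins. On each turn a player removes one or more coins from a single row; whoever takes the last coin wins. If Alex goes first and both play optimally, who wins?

Bitwise XOR of the heap sizes:
  10010  (18)
  10010  (18)
  01010  (10)
  -----
  01010  (10)
The nim-sum is 10 ≠ 0, so this is an N-position: the player to move can win; Alex has a winning move.

Alex wins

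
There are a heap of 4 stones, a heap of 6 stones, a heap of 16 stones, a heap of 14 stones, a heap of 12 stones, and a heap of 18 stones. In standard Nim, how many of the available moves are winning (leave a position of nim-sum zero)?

3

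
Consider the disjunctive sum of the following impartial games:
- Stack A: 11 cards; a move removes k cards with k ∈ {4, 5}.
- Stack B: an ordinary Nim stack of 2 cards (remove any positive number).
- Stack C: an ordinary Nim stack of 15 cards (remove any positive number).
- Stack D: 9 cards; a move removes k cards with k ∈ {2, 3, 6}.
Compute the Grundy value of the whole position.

For stack A, compute g(0), g(1), … with moves {4, 5}:
g(0) = mex{} = 0
g(1) = mex{} = 0
g(2) = mex{} = 0
g(3) = mex{} = 0
g(4) = mex{0} = 1
g(5) = mex{0} = 1
g(6) = mex{0} = 1
g(7) = mex{0} = 1
g(8) = mex{0,1} = 2
g(9) = mex{1} = 0
g(10) = mex{1} = 0
g(11) = mex{1} = 0
So g(11) = 0.
Stack B is a plain Nim stack of size 2, so its Grundy value is 2.
Stack C is a plain Nim stack of size 15, so its Grundy value is 15.
Grundy values for stack D (subtraction set {2, 3, 6}):
g(0) = mex{} = 0
g(1) = mex{} = 0
g(2) = mex{0} = 1
g(3) = mex{0} = 1
g(4) = mex{0,1} = 2
g(5) = mex{1} = 0
g(6) = mex{0,1,2} = 3
g(7) = mex{0,2} = 1
g(8) = mex{0,1,3} = 2
g(9) = mex{1,3} = 0
So g(9) = 0.
The value of a disjunctive sum is the nim-sum of the parts.
Combined value = 0 XOR 2 XOR 15 XOR 0 = 13.

13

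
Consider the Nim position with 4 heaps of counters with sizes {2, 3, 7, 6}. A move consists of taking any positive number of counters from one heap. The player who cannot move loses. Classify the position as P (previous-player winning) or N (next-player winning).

Nim-sum: 2 XOR 3 XOR 7 XOR 6 = 0.
The nim-sum is 0, so this is a P-position: the player to move is in a losing position under optimal play.

P-position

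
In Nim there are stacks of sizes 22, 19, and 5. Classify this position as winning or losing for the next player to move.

Losing position

Nim-sum: 22 XOR 19 XOR 5 = 0.
The nim-sum is 0, so this is a P-position: the player to move is in a losing position under optimal play.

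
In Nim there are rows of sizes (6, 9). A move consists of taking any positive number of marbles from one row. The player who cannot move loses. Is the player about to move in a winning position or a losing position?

Winning position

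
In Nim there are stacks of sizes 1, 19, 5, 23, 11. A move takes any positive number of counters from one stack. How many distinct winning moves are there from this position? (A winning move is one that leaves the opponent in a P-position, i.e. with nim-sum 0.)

1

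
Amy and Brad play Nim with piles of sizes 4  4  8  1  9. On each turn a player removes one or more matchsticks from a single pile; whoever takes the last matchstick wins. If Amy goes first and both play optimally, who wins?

Brad wins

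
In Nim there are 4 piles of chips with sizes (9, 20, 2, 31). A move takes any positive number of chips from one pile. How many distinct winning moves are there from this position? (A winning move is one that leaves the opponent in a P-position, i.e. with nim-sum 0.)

0

Nim-sum: 9 ^ 20 ^ 2 ^ 31 = 0.
The nim-sum is already 0, so every move leaves a nonzero nim-sum — there are no winning moves.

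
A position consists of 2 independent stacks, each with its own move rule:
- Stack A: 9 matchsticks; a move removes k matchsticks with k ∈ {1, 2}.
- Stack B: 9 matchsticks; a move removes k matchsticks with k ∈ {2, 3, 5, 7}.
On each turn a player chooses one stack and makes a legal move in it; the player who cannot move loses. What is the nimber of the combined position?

0

For stack A, compute g(0), g(1), … with moves {1, 2}:
k:     0  1  2  3  4  5  6  7  8  9
g(k):  0  1  2  0  1  2  0  1  2  0
So g(9) = 0.
For stack B, compute g(0), g(1), … with moves {2, 3, 5, 7}:
k:     0  1  2  3  4  5  6  7  8  9
g(k):  0  0  1  1  2  2  3  3  4  0
So g(9) = 0.
The value of a disjunctive sum is the nim-sum of the parts.
Combined value = 0 XOR 0 = 0.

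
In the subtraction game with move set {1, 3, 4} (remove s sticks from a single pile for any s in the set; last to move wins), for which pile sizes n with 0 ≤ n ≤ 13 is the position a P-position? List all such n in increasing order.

0, 2, 7, 9

Build the Grundy sequence with g(k) = mex{g(k−s) : s ∈ {1, 3, 4}, s ≤ k}:
k:     0  1  2  3  4  5  6  7  8  9 10 11 12 13
g(k):  0  1  0  1  2  3  2  0  1  0  1  2  3  2
The P-positions (g = 0) in 0..13 are 0, 2, 7, 9.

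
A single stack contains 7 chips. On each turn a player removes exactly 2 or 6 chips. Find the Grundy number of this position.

1

Compute g(0), g(1), … for moves {2, 6}:
k:     0  1  2  3  4  5  6  7
g(k):  0  0  1  1  0  0  1  1
So g(7) = 1.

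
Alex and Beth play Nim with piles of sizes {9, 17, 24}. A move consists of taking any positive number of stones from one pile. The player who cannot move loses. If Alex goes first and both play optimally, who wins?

Beth wins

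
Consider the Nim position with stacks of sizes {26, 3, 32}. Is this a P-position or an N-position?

N-position

Bitwise XOR of the heap sizes:
  011010  (26)
  000011  (3)
  100000  (32)
  ------
  111001  (57)
The nim-sum is 57 ≠ 0, so this is an N-position: the player to move can win.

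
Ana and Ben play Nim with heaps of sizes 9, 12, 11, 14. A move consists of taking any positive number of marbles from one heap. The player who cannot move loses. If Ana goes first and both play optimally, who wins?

Ben wins

Nim-sum: 9 ^ 12 ^ 11 ^ 14 = 0.
The nim-sum is 0, so this is a P-position: the player to move is in a losing position under optimal play; Ana is about to move from it and so loses — Ben wins.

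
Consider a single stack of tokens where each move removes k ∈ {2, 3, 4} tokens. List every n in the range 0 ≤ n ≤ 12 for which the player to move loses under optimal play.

0, 1, 6, 7, 12

Build the Grundy sequence with g(k) = mex{g(k−s) : s ∈ {2, 3, 4}, s ≤ k}:
k:     0  1  2  3  4  5  6  7  8  9 10 11 12
g(k):  0  0  1  1  2  2  0  0  1  1  2  2  0
The P-positions (g = 0) in 0..12 are 0, 1, 6, 7, 12.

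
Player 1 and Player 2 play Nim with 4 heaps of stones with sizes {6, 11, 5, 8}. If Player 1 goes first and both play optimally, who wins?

Compute the nim-sum pairwise:
6 XOR 11 = 13
13 XOR 5 = 8
8 XOR 8 = 0
The nim-sum is 0, so this is a P-position: the player to move is in a losing position under optimal play; Player 1 is about to move from it and so loses — Player 2 wins.

Player 2 wins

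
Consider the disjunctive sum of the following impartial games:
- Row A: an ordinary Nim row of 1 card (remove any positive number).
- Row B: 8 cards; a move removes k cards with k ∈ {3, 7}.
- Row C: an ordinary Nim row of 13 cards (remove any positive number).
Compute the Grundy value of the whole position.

14

Row A is a plain Nim row of size 1, so its Grundy value is 1.
For row B, compute g(0), g(1), … with moves {3, 7}:
g(0) = mex{} = 0
g(1) = mex{} = 0
g(2) = mex{} = 0
g(3) = mex{0} = 1
g(4) = mex{0} = 1
g(5) = mex{0} = 1
g(6) = mex{1} = 0
g(7) = mex{0,1} = 2
g(8) = mex{0,1} = 2
So g(8) = 2.
Row C is a plain Nim row of size 13, so its Grundy value is 13.
By the Sprague-Grundy theorem, the Grundy value of a sum of independent games is the XOR of the component values.
Combined value = 1 ⊕ 2 ⊕ 13 = 14.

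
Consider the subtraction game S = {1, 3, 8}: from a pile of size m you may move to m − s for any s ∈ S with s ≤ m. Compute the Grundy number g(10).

Build the Grundy sequence with g(k) = mex{g(k−s) : s ∈ {1, 3, 8}, s ≤ k}:
g(0) = mex{} = 0
g(1) = mex{0} = 1
g(2) = mex{1} = 0
g(3) = mex{0} = 1
g(4) = mex{1} = 0
g(5) = mex{0} = 1
g(6) = mex{1} = 0
g(7) = mex{0} = 1
g(8) = mex{0,1} = 2
g(9) = mex{0,1,2} = 3
g(10) = mex{0,1,3} = 2
So g(10) = 2.

2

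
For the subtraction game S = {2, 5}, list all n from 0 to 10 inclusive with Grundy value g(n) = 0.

0, 1, 4, 7, 8

Compute g(0), g(1), … for moves {2, 5}:
k:     0  1  2  3  4  5  6  7  8  9 10
g(k):  0  0  1  1  0  2  1  0  0  1  1
The P-positions (g = 0) in 0..10 are 0, 1, 4, 7, 8.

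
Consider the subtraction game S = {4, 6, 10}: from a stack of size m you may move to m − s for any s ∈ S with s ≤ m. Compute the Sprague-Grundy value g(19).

Build the Grundy sequence with g(k) = mex{g(k−s) : s ∈ {4, 6, 10}, s ≤ k}:
k:     0  1  2  3  4  5  6  7  8  9 10 11 12 13 14 15 16 17 18 19
g(k):  0  0  0  0  1  1  1  1  2  2  2  2  3  3  0  0  0  0  1  1
So g(19) = 1.

1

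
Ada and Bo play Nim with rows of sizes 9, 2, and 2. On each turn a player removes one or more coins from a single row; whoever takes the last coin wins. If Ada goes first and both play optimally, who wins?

Ada wins

Compute the nim-sum pairwise:
9 XOR 2 = 11
11 XOR 2 = 9
The nim-sum is 9 ≠ 0, so this is an N-position: the player to move can win; Ada has a winning move.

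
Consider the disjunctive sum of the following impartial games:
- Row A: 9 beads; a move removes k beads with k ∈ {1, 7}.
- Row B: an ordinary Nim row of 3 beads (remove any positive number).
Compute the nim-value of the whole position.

2

For row A, compute g(0), g(1), … with moves {1, 7}:
k:     0  1  2  3  4  5  6  7  8  9
g(k):  0  1  0  1  0  1  0  1  0  1
So g(9) = 1.
Row B is a plain Nim row of size 3, so its Grundy value is 3.
The value of a disjunctive sum is the nim-sum of the parts.
Combined value = 1 XOR 3 = 2.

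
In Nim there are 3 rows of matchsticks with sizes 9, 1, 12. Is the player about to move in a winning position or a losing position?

Compute the nim-sum pairwise:
9 ⊕ 1 = 8
8 ⊕ 12 = 4
The nim-sum is 4 ≠ 0, so this is an N-position: the player to move can win.

Winning position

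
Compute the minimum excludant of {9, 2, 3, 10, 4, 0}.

0 is in the set but 1 is not, so the mex is 1.

1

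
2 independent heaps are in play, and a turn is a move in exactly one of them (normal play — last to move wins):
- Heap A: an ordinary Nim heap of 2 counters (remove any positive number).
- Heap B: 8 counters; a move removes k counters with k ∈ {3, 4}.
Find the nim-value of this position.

Heap A is a plain Nim heap of size 2, so its Grundy value is 2.
Grundy values for heap B (subtraction set {3, 4}):
k:     0  1  2  3  4  5  6  7  8
g(k):  0  0  0  1  1  1  2  0  0
So g(8) = 0.
The value of a disjunctive sum is the nim-sum of the parts.
Combined value = 2 XOR 0 = 2.

2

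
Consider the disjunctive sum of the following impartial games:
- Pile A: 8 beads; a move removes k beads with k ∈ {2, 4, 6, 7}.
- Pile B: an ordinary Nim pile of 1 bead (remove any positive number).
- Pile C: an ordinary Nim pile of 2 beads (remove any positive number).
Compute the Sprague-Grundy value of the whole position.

7

Build the Grundy sequence for pile A with g(k) = mex{g(k−s) : s ∈ {2, 4, 6, 7}, s ≤ k}:
k:     0  1  2  3  4  5  6  7  8
g(k):  0  0  1  1  2  2  3  3  4
So g(8) = 4.
Pile B is a plain Nim pile of size 1, so its Grundy value is 1.
Pile C is a plain Nim pile of size 2, so its Grundy value is 2.
By the Sprague-Grundy theorem, the Grundy value of a sum of independent games is the XOR of the component values.
Combined value = 4 ⊕ 1 ⊕ 2 = 7.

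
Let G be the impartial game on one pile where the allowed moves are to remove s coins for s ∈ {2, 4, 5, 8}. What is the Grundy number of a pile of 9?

1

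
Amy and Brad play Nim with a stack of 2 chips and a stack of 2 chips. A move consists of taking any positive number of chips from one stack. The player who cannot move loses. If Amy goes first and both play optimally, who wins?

Brad wins

Compute the nim-sum pairwise:
2 ^ 2 = 0
The nim-sum is 0, so this is a P-position: the player to move is in a losing position under optimal play; Amy is about to move from it and so loses — Brad wins.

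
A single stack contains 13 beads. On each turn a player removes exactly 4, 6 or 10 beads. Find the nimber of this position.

3

Grundy values for subtraction set {4, 6, 10}:
g(0) = mex{} = 0
g(1) = mex{} = 0
g(2) = mex{} = 0
g(3) = mex{} = 0
g(4) = mex{0} = 1
g(5) = mex{0} = 1
g(6) = mex{0} = 1
g(7) = mex{0} = 1
g(8) = mex{0,1} = 2
g(9) = mex{0,1} = 2
g(10) = mex{0,1} = 2
g(11) = mex{0,1} = 2
g(12) = mex{0,1,2} = 3
g(13) = mex{0,1,2} = 3
So g(13) = 3.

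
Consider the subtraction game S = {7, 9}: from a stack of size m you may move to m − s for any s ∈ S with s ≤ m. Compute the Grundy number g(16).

0

Compute g(0), g(1), … for moves {7, 9}:
k:     0  1  2  3  4  5  6  7  8  9 10 11 12 13 14 15 16
g(k):  0  0  0  0  0  0  0  1  1  1  1  1  1  1  2  2  0
So g(16) = 0.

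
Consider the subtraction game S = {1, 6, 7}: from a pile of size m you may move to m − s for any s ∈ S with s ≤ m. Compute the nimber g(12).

0

Build the Grundy sequence with g(k) = mex{g(k−s) : s ∈ {1, 6, 7}, s ≤ k}:
k:     0  1  2  3  4  5  6  7  8  9 10 11 12
g(k):  0  1  0  1  0  1  2  3  2  3  2  3  0
So g(12) = 0.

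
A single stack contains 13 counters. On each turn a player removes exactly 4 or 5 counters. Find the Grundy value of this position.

1

Build the Grundy sequence with g(k) = mex{g(k−s) : s ∈ {4, 5}, s ≤ k}:
k:     0  1  2  3  4  5  6  7  8  9 10 11 12 13
g(k):  0  0  0  0  1  1  1  1  2  0  0  0  0  1
So g(13) = 1.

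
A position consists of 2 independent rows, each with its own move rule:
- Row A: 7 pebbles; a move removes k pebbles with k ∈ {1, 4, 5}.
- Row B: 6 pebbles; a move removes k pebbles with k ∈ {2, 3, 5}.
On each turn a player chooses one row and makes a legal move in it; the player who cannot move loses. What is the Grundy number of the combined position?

For row A, compute g(0), g(1), … with moves {1, 4, 5}:
g(0) = mex{} = 0
g(1) = mex{0} = 1
g(2) = mex{1} = 0
g(3) = mex{0} = 1
g(4) = mex{0,1} = 2
g(5) = mex{0,1,2} = 3
g(6) = mex{0,1,3} = 2
g(7) = mex{0,1,2} = 3
So g(7) = 3.
Build the Grundy sequence for row B with g(k) = mex{g(k−s) : s ∈ {2, 3, 5}, s ≤ k}:
k:     0  1  2  3  4  5  6
g(k):  0  0  1  1  2  2  3
So g(6) = 3.
By the Sprague-Grundy theorem, the Grundy value of a sum of independent games is the XOR of the component values.
Combined value = 3 ⊕ 3 = 0.

0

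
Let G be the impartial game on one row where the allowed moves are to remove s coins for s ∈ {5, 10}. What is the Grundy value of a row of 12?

2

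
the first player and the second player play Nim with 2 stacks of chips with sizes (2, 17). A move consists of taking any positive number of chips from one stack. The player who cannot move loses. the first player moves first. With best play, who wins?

the first player wins

Nim-sum: 2 ⊕ 17 = 19.
The nim-sum is 19 ≠ 0, so this is an N-position: the player to move can win; the first player has a winning move.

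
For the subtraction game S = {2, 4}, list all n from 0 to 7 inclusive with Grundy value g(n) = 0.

0, 1, 6, 7

Build the Grundy sequence with g(k) = mex{g(k−s) : s ∈ {2, 4}, s ≤ k}:
g(0) = mex{} = 0
g(1) = mex{} = 0
g(2) = mex{0} = 1
g(3) = mex{0} = 1
g(4) = mex{0,1} = 2
g(5) = mex{0,1} = 2
g(6) = mex{1,2} = 0
g(7) = mex{1,2} = 0
The P-positions (g = 0) in 0..7 are 0, 1, 6, 7.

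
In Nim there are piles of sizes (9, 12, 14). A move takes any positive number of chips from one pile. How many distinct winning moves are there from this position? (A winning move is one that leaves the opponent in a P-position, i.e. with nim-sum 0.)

3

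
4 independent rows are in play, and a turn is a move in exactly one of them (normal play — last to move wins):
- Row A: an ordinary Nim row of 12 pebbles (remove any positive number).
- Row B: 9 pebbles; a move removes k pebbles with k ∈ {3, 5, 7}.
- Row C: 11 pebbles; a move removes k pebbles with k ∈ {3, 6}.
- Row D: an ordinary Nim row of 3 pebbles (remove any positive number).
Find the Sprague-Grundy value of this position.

12

Row A is a plain Nim row of size 12, so its Grundy value is 12.
For row B, compute g(0), g(1), … with moves {3, 5, 7}:
g(0) = mex{} = 0
g(1) = mex{} = 0
g(2) = mex{} = 0
g(3) = mex{0} = 1
g(4) = mex{0} = 1
g(5) = mex{0} = 1
g(6) = mex{0,1} = 2
g(7) = mex{0,1} = 2
g(8) = mex{0,1} = 2
g(9) = mex{0,1,2} = 3
So g(9) = 3.
Build the Grundy sequence for row C with g(k) = mex{g(k−s) : s ∈ {3, 6}, s ≤ k}:
k:     0  1  2  3  4  5  6  7  8  9 10 11
g(k):  0  0  0  1  1  1  2  2  2  0  0  0
So g(11) = 0.
Row D is a plain Nim row of size 3, so its Grundy value is 3.
The value of a disjunctive sum is the nim-sum of the parts.
Combined value = 12 XOR 3 XOR 0 XOR 3 = 12.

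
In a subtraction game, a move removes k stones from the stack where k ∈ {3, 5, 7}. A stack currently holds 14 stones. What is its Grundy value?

1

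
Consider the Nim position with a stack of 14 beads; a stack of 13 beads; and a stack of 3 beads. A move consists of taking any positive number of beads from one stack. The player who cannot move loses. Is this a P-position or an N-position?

P-position

Compute the nim-sum pairwise:
14 XOR 13 = 3
3 XOR 3 = 0
The nim-sum is 0, so this is a P-position: the player to move is in a losing position under optimal play.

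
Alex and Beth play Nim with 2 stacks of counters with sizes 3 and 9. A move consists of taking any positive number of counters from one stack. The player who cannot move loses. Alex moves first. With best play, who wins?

Alex wins

Compute the nim-sum pairwise:
3 ⊕ 9 = 10
The nim-sum is 10 ≠ 0, so this is an N-position: the player to move can win; Alex has a winning move.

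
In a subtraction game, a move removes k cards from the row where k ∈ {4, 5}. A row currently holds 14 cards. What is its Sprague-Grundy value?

1

Compute g(0), g(1), … for moves {4, 5}:
g(0) = mex{} = 0
g(1) = mex{} = 0
g(2) = mex{} = 0
g(3) = mex{} = 0
g(4) = mex{0} = 1
g(5) = mex{0} = 1
g(6) = mex{0} = 1
g(7) = mex{0} = 1
g(8) = mex{0,1} = 2
g(9) = mex{1} = 0
g(10) = mex{1} = 0
g(11) = mex{1} = 0
g(12) = mex{1,2} = 0
g(13) = mex{0,2} = 1
g(14) = mex{0} = 1
So g(14) = 1.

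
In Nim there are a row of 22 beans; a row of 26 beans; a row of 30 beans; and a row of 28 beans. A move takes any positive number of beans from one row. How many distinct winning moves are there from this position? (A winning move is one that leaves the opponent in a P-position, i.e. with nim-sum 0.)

Nim-sum: 22 ^ 26 ^ 30 ^ 28 = 14.
The overall nim-sum is X = 14. A row of size p has a winning move iff p XOR X < p (reduce it to p XOR X).
  22: 22 XOR 14 = 24 ≥ 22 — no move.
  26: 26 XOR 14 = 20 < 26 — winning move (to 20).
  30: 30 XOR 14 = 16 < 30 — winning move (to 16).
  28: 28 XOR 14 = 18 < 28 — winning move (to 18).
That gives 3 winning moves.

3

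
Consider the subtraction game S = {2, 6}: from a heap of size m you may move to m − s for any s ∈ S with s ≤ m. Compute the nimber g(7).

Compute g(0), g(1), … for moves {2, 6}:
g(0) = mex{} = 0
g(1) = mex{} = 0
g(2) = mex{0} = 1
g(3) = mex{0} = 1
g(4) = mex{1} = 0
g(5) = mex{1} = 0
g(6) = mex{0} = 1
g(7) = mex{0} = 1
So g(7) = 1.

1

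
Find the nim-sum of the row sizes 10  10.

0

Write each in binary and XOR column by column:
  1010  (10)
  1010  (10)
  ----
  0000  (0)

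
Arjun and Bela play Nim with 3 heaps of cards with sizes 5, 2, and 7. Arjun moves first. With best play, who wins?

Bela wins

Bitwise XOR of the heap sizes:
  101  (5)
  010  (2)
  111  (7)
  ---
  000  (0)
The nim-sum is 0, so this is a P-position: the player to move is in a losing position under optimal play; Arjun is about to move from it and so loses — Bela wins.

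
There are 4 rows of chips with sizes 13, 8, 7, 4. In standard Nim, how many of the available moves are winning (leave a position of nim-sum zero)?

Compute the nim-sum pairwise:
13 ⊕ 8 = 5
5 ⊕ 7 = 2
2 ⊕ 4 = 6
The overall nim-sum is X = 6. A row of size p has a winning move iff p XOR X < p (reduce it to p XOR X).
  13: 13 XOR 6 = 11 < 13 — winning move (to 11).
  8: 8 XOR 6 = 14 ≥ 8 — no move.
  7: 7 XOR 6 = 1 < 7 — winning move (to 1).
  4: 4 XOR 6 = 2 < 4 — winning move (to 2).
That gives 3 winning moves.

3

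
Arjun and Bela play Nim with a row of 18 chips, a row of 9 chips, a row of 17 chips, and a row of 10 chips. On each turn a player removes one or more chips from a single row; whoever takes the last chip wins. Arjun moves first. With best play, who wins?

Bela wins

Bitwise XOR of the heap sizes:
  10010  (18)
  01001  (9)
  10001  (17)
  01010  (10)
  -----
  00000  (0)
The nim-sum is 0, so this is a P-position: the player to move is in a losing position under optimal play; Arjun is about to move from it and so loses — Bela wins.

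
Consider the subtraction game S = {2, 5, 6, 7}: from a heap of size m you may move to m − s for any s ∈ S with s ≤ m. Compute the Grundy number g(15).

1

Grundy values for subtraction set {2, 5, 6, 7}:
k:     0  1  2  3  4  5  6  7  8  9 10 11 12 13 14 15
g(k):  0  0  1  1  0  2  1  3  2  2  3  3  0  0  1  1
So g(15) = 1.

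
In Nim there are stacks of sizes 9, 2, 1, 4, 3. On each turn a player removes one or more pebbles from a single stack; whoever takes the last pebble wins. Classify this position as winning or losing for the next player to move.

Winning position

Nim-sum: 9 XOR 2 XOR 1 XOR 4 XOR 3 = 13.
The nim-sum is 13 ≠ 0, so this is an N-position: the player to move can win.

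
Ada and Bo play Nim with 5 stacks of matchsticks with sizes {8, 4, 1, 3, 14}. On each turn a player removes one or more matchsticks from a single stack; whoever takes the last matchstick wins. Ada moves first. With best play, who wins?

Bo wins

Nim-sum: 8 ^ 4 ^ 1 ^ 3 ^ 14 = 0.
The nim-sum is 0, so this is a P-position: the player to move is in a losing position under optimal play; Ada is about to move from it and so loses — Bo wins.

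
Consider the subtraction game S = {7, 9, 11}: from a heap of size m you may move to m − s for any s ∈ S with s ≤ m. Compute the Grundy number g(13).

1

Build the Grundy sequence with g(k) = mex{g(k−s) : s ∈ {7, 9, 11}, s ≤ k}:
k:     0  1  2  3  4  5  6  7  8  9 10 11 12 13
g(k):  0  0  0  0  0  0  0  1  1  1  1  1  1  1
So g(13) = 1.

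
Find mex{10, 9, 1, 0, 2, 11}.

3

The values 0, 1, 2 are all present; 3 is the first non-negative integer missing from the set.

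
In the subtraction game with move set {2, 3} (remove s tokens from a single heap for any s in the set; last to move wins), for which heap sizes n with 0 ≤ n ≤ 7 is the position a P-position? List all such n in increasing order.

0, 1, 5, 6

Grundy values for subtraction set {2, 3}:
g(0) = mex{} = 0
g(1) = mex{} = 0
g(2) = mex{0} = 1
g(3) = mex{0} = 1
g(4) = mex{0,1} = 2
g(5) = mex{1} = 0
g(6) = mex{1,2} = 0
g(7) = mex{0,2} = 1
The P-positions (g = 0) in 0..7 are 0, 1, 5, 6.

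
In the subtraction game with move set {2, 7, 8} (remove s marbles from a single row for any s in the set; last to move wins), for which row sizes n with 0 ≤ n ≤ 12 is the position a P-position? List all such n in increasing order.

0, 1, 4, 5, 10

Build the Grundy sequence with g(k) = mex{g(k−s) : s ∈ {2, 7, 8}, s ≤ k}:
k:     0  1  2  3  4  5  6  7  8  9 10 11 12
g(k):  0  0  1  1  0  0  1  1  2  2  0  3  1
The P-positions (g = 0) in 0..12 are 0, 1, 4, 5, 10.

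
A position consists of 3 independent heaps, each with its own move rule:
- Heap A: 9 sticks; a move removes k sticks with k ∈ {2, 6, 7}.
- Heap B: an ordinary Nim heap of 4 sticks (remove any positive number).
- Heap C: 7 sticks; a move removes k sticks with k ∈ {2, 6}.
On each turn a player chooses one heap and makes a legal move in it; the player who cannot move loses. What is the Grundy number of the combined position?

5

For heap A, compute g(0), g(1), … with moves {2, 6, 7}:
g(0) = mex{} = 0
g(1) = mex{} = 0
g(2) = mex{0} = 1
g(3) = mex{0} = 1
g(4) = mex{1} = 0
g(5) = mex{1} = 0
g(6) = mex{0} = 1
g(7) = mex{0} = 1
g(8) = mex{0,1} = 2
g(9) = mex{1} = 0
So g(9) = 0.
Heap B is a plain Nim heap of size 4, so its Grundy value is 4.
For heap C, compute g(0), g(1), … with moves {2, 6}:
g(0) = mex{} = 0
g(1) = mex{} = 0
g(2) = mex{0} = 1
g(3) = mex{0} = 1
g(4) = mex{1} = 0
g(5) = mex{1} = 0
g(6) = mex{0} = 1
g(7) = mex{0} = 1
So g(7) = 1.
The value of a disjunctive sum is the nim-sum of the parts.
Combined value = 0 ⊕ 4 ⊕ 1 = 5.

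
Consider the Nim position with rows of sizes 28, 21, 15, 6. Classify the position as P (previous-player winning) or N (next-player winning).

Nim-sum: 28 XOR 21 XOR 15 XOR 6 = 0.
The nim-sum is 0, so this is a P-position: the player to move is in a losing position under optimal play.

P-position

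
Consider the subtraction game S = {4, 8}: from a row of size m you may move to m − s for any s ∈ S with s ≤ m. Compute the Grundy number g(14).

Compute g(0), g(1), … for moves {4, 8}:
k:     0  1  2  3  4  5  6  7  8  9 10 11 12 13 14
g(k):  0  0  0  0  1  1  1  1  2  2  2  2  0  0  0
So g(14) = 0.

0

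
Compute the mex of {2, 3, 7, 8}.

0

0 is not in the set, so the mex is 0.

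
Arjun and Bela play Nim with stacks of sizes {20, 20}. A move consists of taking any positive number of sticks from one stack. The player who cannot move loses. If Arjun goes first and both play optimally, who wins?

Nim-sum: 20 XOR 20 = 0.
The nim-sum is 0, so this is a P-position: the player to move is in a losing position under optimal play; Arjun is about to move from it and so loses — Bela wins.

Bela wins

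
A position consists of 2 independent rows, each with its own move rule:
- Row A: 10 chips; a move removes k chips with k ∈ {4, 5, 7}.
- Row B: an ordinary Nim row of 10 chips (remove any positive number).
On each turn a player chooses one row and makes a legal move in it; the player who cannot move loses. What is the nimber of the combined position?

Grundy values for row A (subtraction set {4, 5, 7}):
g(0) = mex{} = 0
g(1) = mex{} = 0
g(2) = mex{} = 0
g(3) = mex{} = 0
g(4) = mex{0} = 1
g(5) = mex{0} = 1
g(6) = mex{0} = 1
g(7) = mex{0} = 1
g(8) = mex{0,1} = 2
g(9) = mex{0,1} = 2
g(10) = mex{0,1} = 2
So g(10) = 2.
Row B is a plain Nim row of size 10, so its Grundy value is 10.
The value of a disjunctive sum is the nim-sum of the parts.
Combined value = 2 XOR 10 = 8.

8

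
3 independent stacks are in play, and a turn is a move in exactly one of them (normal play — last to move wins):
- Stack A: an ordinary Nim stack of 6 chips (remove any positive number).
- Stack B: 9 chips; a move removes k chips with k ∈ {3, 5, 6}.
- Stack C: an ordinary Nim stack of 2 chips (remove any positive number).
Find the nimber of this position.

Stack A is a plain Nim stack of size 6, so its Grundy value is 6.
Grundy values for stack B (subtraction set {3, 5, 6}):
g(0) = mex{} = 0
g(1) = mex{} = 0
g(2) = mex{} = 0
g(3) = mex{0} = 1
g(4) = mex{0} = 1
g(5) = mex{0} = 1
g(6) = mex{0,1} = 2
g(7) = mex{0,1} = 2
g(8) = mex{0,1} = 2
g(9) = mex{1,2} = 0
So g(9) = 0.
Stack C is a plain Nim stack of size 2, so its Grundy value is 2.
By the Sprague-Grundy theorem, the Grundy value of a sum of independent games is the XOR of the component values.
Combined value = 6 XOR 0 XOR 2 = 4.

4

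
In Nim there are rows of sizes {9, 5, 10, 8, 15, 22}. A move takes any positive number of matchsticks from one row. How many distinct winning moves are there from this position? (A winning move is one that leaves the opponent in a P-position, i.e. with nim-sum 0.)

Write each in binary and XOR column by column:
  01001  (9)
  00101  (5)
  01010  (10)
  01000  (8)
  01111  (15)
  10110  (22)
  -----
  10111  (23)
The overall nim-sum is X = 23. A row of size p has a winning move iff p XOR X < p (reduce it to p XOR X).
  9: 9 XOR 23 = 30 ≥ 9 — no move.
  5: 5 XOR 23 = 18 ≥ 5 — no move.
  10: 10 XOR 23 = 29 ≥ 10 — no move.
  8: 8 XOR 23 = 31 ≥ 8 — no move.
  15: 15 XOR 23 = 24 ≥ 15 — no move.
  22: 22 XOR 23 = 1 < 22 — winning move (to 1).
That gives 1 winning move.

1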